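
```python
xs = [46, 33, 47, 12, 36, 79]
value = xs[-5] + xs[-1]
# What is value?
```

xs has length 6. Negative index -5 maps to positive index 6 + (-5) = 1. xs[1] = 33.
xs has length 6. Negative index -1 maps to positive index 6 + (-1) = 5. xs[5] = 79.
Sum: 33 + 79 = 112.

112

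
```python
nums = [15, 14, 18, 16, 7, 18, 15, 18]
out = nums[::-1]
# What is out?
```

nums has length 8. The slice nums[::-1] selects indices [7, 6, 5, 4, 3, 2, 1, 0] (7->18, 6->15, 5->18, 4->7, 3->16, 2->18, 1->14, 0->15), giving [18, 15, 18, 7, 16, 18, 14, 15].

[18, 15, 18, 7, 16, 18, 14, 15]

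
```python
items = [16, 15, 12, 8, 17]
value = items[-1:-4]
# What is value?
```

items has length 5. The slice items[-1:-4] resolves to an empty index range, so the result is [].

[]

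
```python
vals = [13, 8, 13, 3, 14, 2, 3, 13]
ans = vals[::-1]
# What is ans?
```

vals has length 8. The slice vals[::-1] selects indices [7, 6, 5, 4, 3, 2, 1, 0] (7->13, 6->3, 5->2, 4->14, 3->3, 2->13, 1->8, 0->13), giving [13, 3, 2, 14, 3, 13, 8, 13].

[13, 3, 2, 14, 3, 13, 8, 13]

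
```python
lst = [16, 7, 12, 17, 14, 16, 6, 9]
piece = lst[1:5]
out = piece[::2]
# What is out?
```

lst has length 8. The slice lst[1:5] selects indices [1, 2, 3, 4] (1->7, 2->12, 3->17, 4->14), giving [7, 12, 17, 14]. So piece = [7, 12, 17, 14]. piece has length 4. The slice piece[::2] selects indices [0, 2] (0->7, 2->17), giving [7, 17].

[7, 17]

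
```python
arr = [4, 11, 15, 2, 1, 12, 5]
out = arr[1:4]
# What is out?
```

arr has length 7. The slice arr[1:4] selects indices [1, 2, 3] (1->11, 2->15, 3->2), giving [11, 15, 2].

[11, 15, 2]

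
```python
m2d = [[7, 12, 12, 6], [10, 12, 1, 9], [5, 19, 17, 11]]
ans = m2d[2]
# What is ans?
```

m2d has 3 rows. Row 2 is [5, 19, 17, 11].

[5, 19, 17, 11]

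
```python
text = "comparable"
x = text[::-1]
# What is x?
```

text has length 10. The slice text[::-1] selects indices [9, 8, 7, 6, 5, 4, 3, 2, 1, 0] (9->'e', 8->'l', 7->'b', 6->'a', 5->'r', 4->'a', 3->'p', 2->'m', 1->'o', 0->'c'), giving 'elbarapmoc'.

'elbarapmoc'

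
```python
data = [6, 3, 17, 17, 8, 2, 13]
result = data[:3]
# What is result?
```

data has length 7. The slice data[:3] selects indices [0, 1, 2] (0->6, 1->3, 2->17), giving [6, 3, 17].

[6, 3, 17]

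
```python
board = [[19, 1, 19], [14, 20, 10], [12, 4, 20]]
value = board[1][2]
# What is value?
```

board[1] = [14, 20, 10]. Taking column 2 of that row yields 10.

10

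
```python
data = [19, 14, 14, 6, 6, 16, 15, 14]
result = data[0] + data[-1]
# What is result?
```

data has length 8. data[0] = 19.
data has length 8. Negative index -1 maps to positive index 8 + (-1) = 7. data[7] = 14.
Sum: 19 + 14 = 33.

33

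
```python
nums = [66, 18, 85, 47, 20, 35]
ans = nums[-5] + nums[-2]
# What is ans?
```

nums has length 6. Negative index -5 maps to positive index 6 + (-5) = 1. nums[1] = 18.
nums has length 6. Negative index -2 maps to positive index 6 + (-2) = 4. nums[4] = 20.
Sum: 18 + 20 = 38.

38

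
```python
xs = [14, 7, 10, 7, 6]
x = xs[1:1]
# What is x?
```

xs has length 5. The slice xs[1:1] resolves to an empty index range, so the result is [].

[]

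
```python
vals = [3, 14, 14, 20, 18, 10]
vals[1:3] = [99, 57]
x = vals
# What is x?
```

vals starts as [3, 14, 14, 20, 18, 10] (length 6). The slice vals[1:3] covers indices [1, 2] with values [14, 14]. Replacing that slice with [99, 57] (same length) produces [3, 99, 57, 20, 18, 10].

[3, 99, 57, 20, 18, 10]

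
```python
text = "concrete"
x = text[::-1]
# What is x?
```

text has length 8. The slice text[::-1] selects indices [7, 6, 5, 4, 3, 2, 1, 0] (7->'e', 6->'t', 5->'e', 4->'r', 3->'c', 2->'n', 1->'o', 0->'c'), giving 'etercnoc'.

'etercnoc'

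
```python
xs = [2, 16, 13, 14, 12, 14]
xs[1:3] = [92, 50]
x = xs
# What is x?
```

xs starts as [2, 16, 13, 14, 12, 14] (length 6). The slice xs[1:3] covers indices [1, 2] with values [16, 13]. Replacing that slice with [92, 50] (same length) produces [2, 92, 50, 14, 12, 14].

[2, 92, 50, 14, 12, 14]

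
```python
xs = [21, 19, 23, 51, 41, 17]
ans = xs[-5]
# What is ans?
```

xs has length 6. Negative index -5 maps to positive index 6 + (-5) = 1. xs[1] = 19.

19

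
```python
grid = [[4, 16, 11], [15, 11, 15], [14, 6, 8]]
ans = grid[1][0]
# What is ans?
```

grid[1] = [15, 11, 15]. Taking column 0 of that row yields 15.

15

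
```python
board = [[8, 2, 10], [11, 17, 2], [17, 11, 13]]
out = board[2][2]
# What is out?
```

board[2] = [17, 11, 13]. Taking column 2 of that row yields 13.

13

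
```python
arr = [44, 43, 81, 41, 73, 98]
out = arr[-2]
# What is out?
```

arr has length 6. Negative index -2 maps to positive index 6 + (-2) = 4. arr[4] = 73.

73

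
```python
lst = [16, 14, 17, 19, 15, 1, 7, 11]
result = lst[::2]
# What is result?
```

lst has length 8. The slice lst[::2] selects indices [0, 2, 4, 6] (0->16, 2->17, 4->15, 6->7), giving [16, 17, 15, 7].

[16, 17, 15, 7]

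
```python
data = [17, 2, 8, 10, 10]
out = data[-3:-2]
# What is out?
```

data has length 5. The slice data[-3:-2] selects indices [2] (2->8), giving [8].

[8]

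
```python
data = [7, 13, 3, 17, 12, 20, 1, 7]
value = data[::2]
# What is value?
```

data has length 8. The slice data[::2] selects indices [0, 2, 4, 6] (0->7, 2->3, 4->12, 6->1), giving [7, 3, 12, 1].

[7, 3, 12, 1]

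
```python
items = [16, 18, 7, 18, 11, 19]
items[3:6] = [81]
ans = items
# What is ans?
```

items starts as [16, 18, 7, 18, 11, 19] (length 6). The slice items[3:6] covers indices [3, 4, 5] with values [18, 11, 19]. Replacing that slice with [81] (different length) produces [16, 18, 7, 81].

[16, 18, 7, 81]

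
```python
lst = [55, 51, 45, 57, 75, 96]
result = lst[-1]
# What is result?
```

lst has length 6. Negative index -1 maps to positive index 6 + (-1) = 5. lst[5] = 96.

96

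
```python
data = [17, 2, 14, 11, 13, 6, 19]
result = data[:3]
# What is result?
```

data has length 7. The slice data[:3] selects indices [0, 1, 2] (0->17, 1->2, 2->14), giving [17, 2, 14].

[17, 2, 14]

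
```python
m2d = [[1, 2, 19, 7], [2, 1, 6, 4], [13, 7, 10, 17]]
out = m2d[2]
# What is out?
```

m2d has 3 rows. Row 2 is [13, 7, 10, 17].

[13, 7, 10, 17]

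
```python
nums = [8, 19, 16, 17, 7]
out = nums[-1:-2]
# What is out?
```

nums has length 5. The slice nums[-1:-2] resolves to an empty index range, so the result is [].

[]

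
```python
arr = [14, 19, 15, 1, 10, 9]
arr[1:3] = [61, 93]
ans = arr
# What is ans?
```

arr starts as [14, 19, 15, 1, 10, 9] (length 6). The slice arr[1:3] covers indices [1, 2] with values [19, 15]. Replacing that slice with [61, 93] (same length) produces [14, 61, 93, 1, 10, 9].

[14, 61, 93, 1, 10, 9]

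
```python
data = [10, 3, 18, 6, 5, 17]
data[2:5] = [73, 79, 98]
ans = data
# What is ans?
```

data starts as [10, 3, 18, 6, 5, 17] (length 6). The slice data[2:5] covers indices [2, 3, 4] with values [18, 6, 5]. Replacing that slice with [73, 79, 98] (same length) produces [10, 3, 73, 79, 98, 17].

[10, 3, 73, 79, 98, 17]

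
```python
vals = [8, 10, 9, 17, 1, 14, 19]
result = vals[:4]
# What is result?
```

vals has length 7. The slice vals[:4] selects indices [0, 1, 2, 3] (0->8, 1->10, 2->9, 3->17), giving [8, 10, 9, 17].

[8, 10, 9, 17]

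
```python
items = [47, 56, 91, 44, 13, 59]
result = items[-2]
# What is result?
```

items has length 6. Negative index -2 maps to positive index 6 + (-2) = 4. items[4] = 13.

13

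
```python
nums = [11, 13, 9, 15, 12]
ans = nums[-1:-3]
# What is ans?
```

nums has length 5. The slice nums[-1:-3] resolves to an empty index range, so the result is [].

[]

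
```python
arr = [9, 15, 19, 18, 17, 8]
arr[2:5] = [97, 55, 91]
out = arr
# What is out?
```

arr starts as [9, 15, 19, 18, 17, 8] (length 6). The slice arr[2:5] covers indices [2, 3, 4] with values [19, 18, 17]. Replacing that slice with [97, 55, 91] (same length) produces [9, 15, 97, 55, 91, 8].

[9, 15, 97, 55, 91, 8]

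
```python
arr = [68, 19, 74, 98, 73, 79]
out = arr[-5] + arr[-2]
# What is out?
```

arr has length 6. Negative index -5 maps to positive index 6 + (-5) = 1. arr[1] = 19.
arr has length 6. Negative index -2 maps to positive index 6 + (-2) = 4. arr[4] = 73.
Sum: 19 + 73 = 92.

92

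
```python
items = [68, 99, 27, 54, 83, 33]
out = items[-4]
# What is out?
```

items has length 6. Negative index -4 maps to positive index 6 + (-4) = 2. items[2] = 27.

27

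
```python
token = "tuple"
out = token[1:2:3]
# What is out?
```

token has length 5. The slice token[1:2:3] selects indices [1] (1->'u'), giving 'u'.

'u'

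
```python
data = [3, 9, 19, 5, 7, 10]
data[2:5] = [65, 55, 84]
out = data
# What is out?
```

data starts as [3, 9, 19, 5, 7, 10] (length 6). The slice data[2:5] covers indices [2, 3, 4] with values [19, 5, 7]. Replacing that slice with [65, 55, 84] (same length) produces [3, 9, 65, 55, 84, 10].

[3, 9, 65, 55, 84, 10]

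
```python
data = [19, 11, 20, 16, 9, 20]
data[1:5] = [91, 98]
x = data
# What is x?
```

data starts as [19, 11, 20, 16, 9, 20] (length 6). The slice data[1:5] covers indices [1, 2, 3, 4] with values [11, 20, 16, 9]. Replacing that slice with [91, 98] (different length) produces [19, 91, 98, 20].

[19, 91, 98, 20]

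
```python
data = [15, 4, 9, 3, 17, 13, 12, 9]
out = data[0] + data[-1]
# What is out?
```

data has length 8. data[0] = 15.
data has length 8. Negative index -1 maps to positive index 8 + (-1) = 7. data[7] = 9.
Sum: 15 + 9 = 24.

24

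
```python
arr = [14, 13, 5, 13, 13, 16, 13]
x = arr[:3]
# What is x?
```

arr has length 7. The slice arr[:3] selects indices [0, 1, 2] (0->14, 1->13, 2->5), giving [14, 13, 5].

[14, 13, 5]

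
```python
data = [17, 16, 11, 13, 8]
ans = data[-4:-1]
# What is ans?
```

data has length 5. The slice data[-4:-1] selects indices [1, 2, 3] (1->16, 2->11, 3->13), giving [16, 11, 13].

[16, 11, 13]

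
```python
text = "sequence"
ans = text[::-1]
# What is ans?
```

text has length 8. The slice text[::-1] selects indices [7, 6, 5, 4, 3, 2, 1, 0] (7->'e', 6->'c', 5->'n', 4->'e', 3->'u', 2->'q', 1->'e', 0->'s'), giving 'ecneuqes'.

'ecneuqes'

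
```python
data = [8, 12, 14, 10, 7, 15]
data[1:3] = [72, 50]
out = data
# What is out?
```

data starts as [8, 12, 14, 10, 7, 15] (length 6). The slice data[1:3] covers indices [1, 2] with values [12, 14]. Replacing that slice with [72, 50] (same length) produces [8, 72, 50, 10, 7, 15].

[8, 72, 50, 10, 7, 15]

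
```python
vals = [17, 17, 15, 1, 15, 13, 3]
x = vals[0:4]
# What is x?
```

vals has length 7. The slice vals[0:4] selects indices [0, 1, 2, 3] (0->17, 1->17, 2->15, 3->1), giving [17, 17, 15, 1].

[17, 17, 15, 1]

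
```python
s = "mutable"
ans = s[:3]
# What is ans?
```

s has length 7. The slice s[:3] selects indices [0, 1, 2] (0->'m', 1->'u', 2->'t'), giving 'mut'.

'mut'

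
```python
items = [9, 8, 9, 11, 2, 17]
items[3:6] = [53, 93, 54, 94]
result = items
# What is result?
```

items starts as [9, 8, 9, 11, 2, 17] (length 6). The slice items[3:6] covers indices [3, 4, 5] with values [11, 2, 17]. Replacing that slice with [53, 93, 54, 94] (different length) produces [9, 8, 9, 53, 93, 54, 94].

[9, 8, 9, 53, 93, 54, 94]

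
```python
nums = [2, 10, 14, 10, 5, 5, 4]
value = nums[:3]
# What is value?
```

nums has length 7. The slice nums[:3] selects indices [0, 1, 2] (0->2, 1->10, 2->14), giving [2, 10, 14].

[2, 10, 14]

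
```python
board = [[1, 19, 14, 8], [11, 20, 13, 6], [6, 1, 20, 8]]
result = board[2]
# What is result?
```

board has 3 rows. Row 2 is [6, 1, 20, 8].

[6, 1, 20, 8]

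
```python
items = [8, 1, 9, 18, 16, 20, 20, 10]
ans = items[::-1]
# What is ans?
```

items has length 8. The slice items[::-1] selects indices [7, 6, 5, 4, 3, 2, 1, 0] (7->10, 6->20, 5->20, 4->16, 3->18, 2->9, 1->1, 0->8), giving [10, 20, 20, 16, 18, 9, 1, 8].

[10, 20, 20, 16, 18, 9, 1, 8]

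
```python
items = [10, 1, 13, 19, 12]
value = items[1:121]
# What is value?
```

items has length 5. The slice items[1:121] selects indices [1, 2, 3, 4] (1->1, 2->13, 3->19, 4->12), giving [1, 13, 19, 12].

[1, 13, 19, 12]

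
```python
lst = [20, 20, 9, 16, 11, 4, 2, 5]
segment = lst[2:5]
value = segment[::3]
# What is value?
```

lst has length 8. The slice lst[2:5] selects indices [2, 3, 4] (2->9, 3->16, 4->11), giving [9, 16, 11]. So segment = [9, 16, 11]. segment has length 3. The slice segment[::3] selects indices [0] (0->9), giving [9].

[9]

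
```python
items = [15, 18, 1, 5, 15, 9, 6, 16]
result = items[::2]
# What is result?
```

items has length 8. The slice items[::2] selects indices [0, 2, 4, 6] (0->15, 2->1, 4->15, 6->6), giving [15, 1, 15, 6].

[15, 1, 15, 6]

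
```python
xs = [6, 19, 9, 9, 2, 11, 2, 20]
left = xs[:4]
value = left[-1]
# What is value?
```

xs has length 8. The slice xs[:4] selects indices [0, 1, 2, 3] (0->6, 1->19, 2->9, 3->9), giving [6, 19, 9, 9]. So left = [6, 19, 9, 9]. Then left[-1] = 9.

9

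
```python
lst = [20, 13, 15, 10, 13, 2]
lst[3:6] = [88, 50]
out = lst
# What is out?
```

lst starts as [20, 13, 15, 10, 13, 2] (length 6). The slice lst[3:6] covers indices [3, 4, 5] with values [10, 13, 2]. Replacing that slice with [88, 50] (different length) produces [20, 13, 15, 88, 50].

[20, 13, 15, 88, 50]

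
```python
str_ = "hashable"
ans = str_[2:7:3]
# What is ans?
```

str_ has length 8. The slice str_[2:7:3] selects indices [2, 5] (2->'s', 5->'b'), giving 'sb'.

'sb'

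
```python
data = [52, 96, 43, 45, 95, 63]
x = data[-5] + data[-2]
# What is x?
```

data has length 6. Negative index -5 maps to positive index 6 + (-5) = 1. data[1] = 96.
data has length 6. Negative index -2 maps to positive index 6 + (-2) = 4. data[4] = 95.
Sum: 96 + 95 = 191.

191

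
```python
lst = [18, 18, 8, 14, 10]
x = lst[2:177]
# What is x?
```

lst has length 5. The slice lst[2:177] selects indices [2, 3, 4] (2->8, 3->14, 4->10), giving [8, 14, 10].

[8, 14, 10]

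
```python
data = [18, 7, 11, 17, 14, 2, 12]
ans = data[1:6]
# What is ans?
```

data has length 7. The slice data[1:6] selects indices [1, 2, 3, 4, 5] (1->7, 2->11, 3->17, 4->14, 5->2), giving [7, 11, 17, 14, 2].

[7, 11, 17, 14, 2]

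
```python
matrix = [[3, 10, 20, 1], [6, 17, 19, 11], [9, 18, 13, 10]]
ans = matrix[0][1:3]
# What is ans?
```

matrix[0] = [3, 10, 20, 1]. matrix[0] has length 4. The slice matrix[0][1:3] selects indices [1, 2] (1->10, 2->20), giving [10, 20].

[10, 20]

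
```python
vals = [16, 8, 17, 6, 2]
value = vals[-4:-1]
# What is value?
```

vals has length 5. The slice vals[-4:-1] selects indices [1, 2, 3] (1->8, 2->17, 3->6), giving [8, 17, 6].

[8, 17, 6]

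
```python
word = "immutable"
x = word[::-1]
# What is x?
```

word has length 9. The slice word[::-1] selects indices [8, 7, 6, 5, 4, 3, 2, 1, 0] (8->'e', 7->'l', 6->'b', 5->'a', 4->'t', 3->'u', 2->'m', 1->'m', 0->'i'), giving 'elbatummi'.

'elbatummi'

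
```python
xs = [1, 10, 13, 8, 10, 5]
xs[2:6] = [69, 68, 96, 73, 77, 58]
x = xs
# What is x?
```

xs starts as [1, 10, 13, 8, 10, 5] (length 6). The slice xs[2:6] covers indices [2, 3, 4, 5] with values [13, 8, 10, 5]. Replacing that slice with [69, 68, 96, 73, 77, 58] (different length) produces [1, 10, 69, 68, 96, 73, 77, 58].

[1, 10, 69, 68, 96, 73, 77, 58]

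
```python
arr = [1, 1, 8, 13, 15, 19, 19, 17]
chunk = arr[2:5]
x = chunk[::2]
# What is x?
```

arr has length 8. The slice arr[2:5] selects indices [2, 3, 4] (2->8, 3->13, 4->15), giving [8, 13, 15]. So chunk = [8, 13, 15]. chunk has length 3. The slice chunk[::2] selects indices [0, 2] (0->8, 2->15), giving [8, 15].

[8, 15]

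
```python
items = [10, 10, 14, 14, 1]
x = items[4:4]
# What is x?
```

items has length 5. The slice items[4:4] resolves to an empty index range, so the result is [].

[]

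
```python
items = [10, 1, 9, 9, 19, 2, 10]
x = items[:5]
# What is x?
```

items has length 7. The slice items[:5] selects indices [0, 1, 2, 3, 4] (0->10, 1->1, 2->9, 3->9, 4->19), giving [10, 1, 9, 9, 19].

[10, 1, 9, 9, 19]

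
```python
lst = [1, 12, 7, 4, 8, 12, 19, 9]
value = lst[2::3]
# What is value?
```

lst has length 8. The slice lst[2::3] selects indices [2, 5] (2->7, 5->12), giving [7, 12].

[7, 12]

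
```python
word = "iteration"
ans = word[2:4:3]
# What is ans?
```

word has length 9. The slice word[2:4:3] selects indices [2] (2->'e'), giving 'e'.

'e'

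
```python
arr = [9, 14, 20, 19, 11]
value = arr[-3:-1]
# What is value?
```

arr has length 5. The slice arr[-3:-1] selects indices [2, 3] (2->20, 3->19), giving [20, 19].

[20, 19]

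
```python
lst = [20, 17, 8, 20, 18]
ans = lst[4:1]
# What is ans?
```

lst has length 5. The slice lst[4:1] resolves to an empty index range, so the result is [].

[]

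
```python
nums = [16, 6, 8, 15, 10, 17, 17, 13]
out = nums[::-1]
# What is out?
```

nums has length 8. The slice nums[::-1] selects indices [7, 6, 5, 4, 3, 2, 1, 0] (7->13, 6->17, 5->17, 4->10, 3->15, 2->8, 1->6, 0->16), giving [13, 17, 17, 10, 15, 8, 6, 16].

[13, 17, 17, 10, 15, 8, 6, 16]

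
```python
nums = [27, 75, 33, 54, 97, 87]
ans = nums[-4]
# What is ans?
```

nums has length 6. Negative index -4 maps to positive index 6 + (-4) = 2. nums[2] = 33.

33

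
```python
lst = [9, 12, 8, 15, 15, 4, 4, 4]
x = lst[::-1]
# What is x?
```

lst has length 8. The slice lst[::-1] selects indices [7, 6, 5, 4, 3, 2, 1, 0] (7->4, 6->4, 5->4, 4->15, 3->15, 2->8, 1->12, 0->9), giving [4, 4, 4, 15, 15, 8, 12, 9].

[4, 4, 4, 15, 15, 8, 12, 9]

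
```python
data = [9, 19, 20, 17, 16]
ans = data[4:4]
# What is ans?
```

data has length 5. The slice data[4:4] resolves to an empty index range, so the result is [].

[]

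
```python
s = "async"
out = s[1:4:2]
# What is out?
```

s has length 5. The slice s[1:4:2] selects indices [1, 3] (1->'s', 3->'n'), giving 'sn'.

'sn'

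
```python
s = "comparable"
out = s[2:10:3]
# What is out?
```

s has length 10. The slice s[2:10:3] selects indices [2, 5, 8] (2->'m', 5->'r', 8->'l'), giving 'mrl'.

'mrl'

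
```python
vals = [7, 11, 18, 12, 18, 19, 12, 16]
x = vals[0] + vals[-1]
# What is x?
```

vals has length 8. vals[0] = 7.
vals has length 8. Negative index -1 maps to positive index 8 + (-1) = 7. vals[7] = 16.
Sum: 7 + 16 = 23.

23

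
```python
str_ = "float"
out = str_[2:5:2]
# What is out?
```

str_ has length 5. The slice str_[2:5:2] selects indices [2, 4] (2->'o', 4->'t'), giving 'ot'.

'ot'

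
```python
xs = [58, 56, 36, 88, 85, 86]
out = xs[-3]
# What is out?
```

xs has length 6. Negative index -3 maps to positive index 6 + (-3) = 3. xs[3] = 88.

88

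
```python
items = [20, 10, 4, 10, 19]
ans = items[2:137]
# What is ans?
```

items has length 5. The slice items[2:137] selects indices [2, 3, 4] (2->4, 3->10, 4->19), giving [4, 10, 19].

[4, 10, 19]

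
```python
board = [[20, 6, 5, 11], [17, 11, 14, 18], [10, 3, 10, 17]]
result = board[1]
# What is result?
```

board has 3 rows. Row 1 is [17, 11, 14, 18].

[17, 11, 14, 18]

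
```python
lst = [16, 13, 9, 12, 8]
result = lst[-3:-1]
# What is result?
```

lst has length 5. The slice lst[-3:-1] selects indices [2, 3] (2->9, 3->12), giving [9, 12].

[9, 12]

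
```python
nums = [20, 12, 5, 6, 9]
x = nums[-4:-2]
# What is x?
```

nums has length 5. The slice nums[-4:-2] selects indices [1, 2] (1->12, 2->5), giving [12, 5].

[12, 5]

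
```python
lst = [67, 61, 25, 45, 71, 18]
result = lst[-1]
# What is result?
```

lst has length 6. Negative index -1 maps to positive index 6 + (-1) = 5. lst[5] = 18.

18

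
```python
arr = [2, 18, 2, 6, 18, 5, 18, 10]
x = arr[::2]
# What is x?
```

arr has length 8. The slice arr[::2] selects indices [0, 2, 4, 6] (0->2, 2->2, 4->18, 6->18), giving [2, 2, 18, 18].

[2, 2, 18, 18]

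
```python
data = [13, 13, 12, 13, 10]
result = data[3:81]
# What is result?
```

data has length 5. The slice data[3:81] selects indices [3, 4] (3->13, 4->10), giving [13, 10].

[13, 10]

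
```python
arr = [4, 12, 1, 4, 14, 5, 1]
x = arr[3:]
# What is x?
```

arr has length 7. The slice arr[3:] selects indices [3, 4, 5, 6] (3->4, 4->14, 5->5, 6->1), giving [4, 14, 5, 1].

[4, 14, 5, 1]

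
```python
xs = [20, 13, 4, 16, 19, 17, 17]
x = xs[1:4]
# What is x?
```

xs has length 7. The slice xs[1:4] selects indices [1, 2, 3] (1->13, 2->4, 3->16), giving [13, 4, 16].

[13, 4, 16]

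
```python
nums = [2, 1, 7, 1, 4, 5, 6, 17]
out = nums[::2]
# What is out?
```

nums has length 8. The slice nums[::2] selects indices [0, 2, 4, 6] (0->2, 2->7, 4->4, 6->6), giving [2, 7, 4, 6].

[2, 7, 4, 6]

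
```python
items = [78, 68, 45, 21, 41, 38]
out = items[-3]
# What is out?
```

items has length 6. Negative index -3 maps to positive index 6 + (-3) = 3. items[3] = 21.

21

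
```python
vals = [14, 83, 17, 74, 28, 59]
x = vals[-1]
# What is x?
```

vals has length 6. Negative index -1 maps to positive index 6 + (-1) = 5. vals[5] = 59.

59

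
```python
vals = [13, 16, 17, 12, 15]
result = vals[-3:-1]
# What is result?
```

vals has length 5. The slice vals[-3:-1] selects indices [2, 3] (2->17, 3->12), giving [17, 12].

[17, 12]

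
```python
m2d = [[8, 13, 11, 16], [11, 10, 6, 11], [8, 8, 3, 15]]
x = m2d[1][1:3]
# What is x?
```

m2d[1] = [11, 10, 6, 11]. m2d[1] has length 4. The slice m2d[1][1:3] selects indices [1, 2] (1->10, 2->6), giving [10, 6].

[10, 6]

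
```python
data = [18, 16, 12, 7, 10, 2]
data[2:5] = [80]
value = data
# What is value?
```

data starts as [18, 16, 12, 7, 10, 2] (length 6). The slice data[2:5] covers indices [2, 3, 4] with values [12, 7, 10]. Replacing that slice with [80] (different length) produces [18, 16, 80, 2].

[18, 16, 80, 2]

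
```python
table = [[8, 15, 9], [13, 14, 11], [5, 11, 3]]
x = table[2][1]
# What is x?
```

table[2] = [5, 11, 3]. Taking column 1 of that row yields 11.

11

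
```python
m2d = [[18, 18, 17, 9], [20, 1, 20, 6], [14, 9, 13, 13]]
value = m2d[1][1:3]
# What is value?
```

m2d[1] = [20, 1, 20, 6]. m2d[1] has length 4. The slice m2d[1][1:3] selects indices [1, 2] (1->1, 2->20), giving [1, 20].

[1, 20]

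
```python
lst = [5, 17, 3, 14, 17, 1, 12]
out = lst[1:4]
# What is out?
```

lst has length 7. The slice lst[1:4] selects indices [1, 2, 3] (1->17, 2->3, 3->14), giving [17, 3, 14].

[17, 3, 14]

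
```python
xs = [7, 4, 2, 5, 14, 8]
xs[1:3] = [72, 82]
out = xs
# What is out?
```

xs starts as [7, 4, 2, 5, 14, 8] (length 6). The slice xs[1:3] covers indices [1, 2] with values [4, 2]. Replacing that slice with [72, 82] (same length) produces [7, 72, 82, 5, 14, 8].

[7, 72, 82, 5, 14, 8]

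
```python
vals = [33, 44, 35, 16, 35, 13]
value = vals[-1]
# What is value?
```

vals has length 6. Negative index -1 maps to positive index 6 + (-1) = 5. vals[5] = 13.

13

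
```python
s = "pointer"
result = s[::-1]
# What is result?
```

s has length 7. The slice s[::-1] selects indices [6, 5, 4, 3, 2, 1, 0] (6->'r', 5->'e', 4->'t', 3->'n', 2->'i', 1->'o', 0->'p'), giving 'retniop'.

'retniop'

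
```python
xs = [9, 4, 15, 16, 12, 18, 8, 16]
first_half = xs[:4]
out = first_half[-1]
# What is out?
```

xs has length 8. The slice xs[:4] selects indices [0, 1, 2, 3] (0->9, 1->4, 2->15, 3->16), giving [9, 4, 15, 16]. So first_half = [9, 4, 15, 16]. Then first_half[-1] = 16.

16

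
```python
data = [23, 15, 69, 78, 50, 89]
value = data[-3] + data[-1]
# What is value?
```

data has length 6. Negative index -3 maps to positive index 6 + (-3) = 3. data[3] = 78.
data has length 6. Negative index -1 maps to positive index 6 + (-1) = 5. data[5] = 89.
Sum: 78 + 89 = 167.

167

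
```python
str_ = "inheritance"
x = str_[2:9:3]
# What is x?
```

str_ has length 11. The slice str_[2:9:3] selects indices [2, 5, 8] (2->'h', 5->'i', 8->'n'), giving 'hin'.

'hin'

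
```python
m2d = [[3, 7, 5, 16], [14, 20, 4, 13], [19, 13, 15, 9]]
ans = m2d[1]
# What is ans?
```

m2d has 3 rows. Row 1 is [14, 20, 4, 13].

[14, 20, 4, 13]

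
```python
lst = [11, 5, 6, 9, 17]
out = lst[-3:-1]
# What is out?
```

lst has length 5. The slice lst[-3:-1] selects indices [2, 3] (2->6, 3->9), giving [6, 9].

[6, 9]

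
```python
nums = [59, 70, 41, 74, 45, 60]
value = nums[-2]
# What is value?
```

nums has length 6. Negative index -2 maps to positive index 6 + (-2) = 4. nums[4] = 45.

45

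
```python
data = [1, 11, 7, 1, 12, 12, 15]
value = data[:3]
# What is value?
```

data has length 7. The slice data[:3] selects indices [0, 1, 2] (0->1, 1->11, 2->7), giving [1, 11, 7].

[1, 11, 7]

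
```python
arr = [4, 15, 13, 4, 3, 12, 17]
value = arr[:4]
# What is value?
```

arr has length 7. The slice arr[:4] selects indices [0, 1, 2, 3] (0->4, 1->15, 2->13, 3->4), giving [4, 15, 13, 4].

[4, 15, 13, 4]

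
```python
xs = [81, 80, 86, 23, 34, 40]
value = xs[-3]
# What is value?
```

xs has length 6. Negative index -3 maps to positive index 6 + (-3) = 3. xs[3] = 23.

23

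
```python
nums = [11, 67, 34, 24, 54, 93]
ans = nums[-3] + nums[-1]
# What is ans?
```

nums has length 6. Negative index -3 maps to positive index 6 + (-3) = 3. nums[3] = 24.
nums has length 6. Negative index -1 maps to positive index 6 + (-1) = 5. nums[5] = 93.
Sum: 24 + 93 = 117.

117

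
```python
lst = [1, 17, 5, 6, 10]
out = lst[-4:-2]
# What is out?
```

lst has length 5. The slice lst[-4:-2] selects indices [1, 2] (1->17, 2->5), giving [17, 5].

[17, 5]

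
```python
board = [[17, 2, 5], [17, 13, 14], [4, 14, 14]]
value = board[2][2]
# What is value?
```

board[2] = [4, 14, 14]. Taking column 2 of that row yields 14.

14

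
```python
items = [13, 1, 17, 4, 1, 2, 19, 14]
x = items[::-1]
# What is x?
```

items has length 8. The slice items[::-1] selects indices [7, 6, 5, 4, 3, 2, 1, 0] (7->14, 6->19, 5->2, 4->1, 3->4, 2->17, 1->1, 0->13), giving [14, 19, 2, 1, 4, 17, 1, 13].

[14, 19, 2, 1, 4, 17, 1, 13]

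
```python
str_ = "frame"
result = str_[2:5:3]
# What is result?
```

str_ has length 5. The slice str_[2:5:3] selects indices [2] (2->'a'), giving 'a'.

'a'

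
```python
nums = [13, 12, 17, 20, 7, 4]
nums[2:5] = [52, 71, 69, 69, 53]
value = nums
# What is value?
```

nums starts as [13, 12, 17, 20, 7, 4] (length 6). The slice nums[2:5] covers indices [2, 3, 4] with values [17, 20, 7]. Replacing that slice with [52, 71, 69, 69, 53] (different length) produces [13, 12, 52, 71, 69, 69, 53, 4].

[13, 12, 52, 71, 69, 69, 53, 4]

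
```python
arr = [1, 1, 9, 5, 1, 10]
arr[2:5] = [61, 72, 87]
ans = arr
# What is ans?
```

arr starts as [1, 1, 9, 5, 1, 10] (length 6). The slice arr[2:5] covers indices [2, 3, 4] with values [9, 5, 1]. Replacing that slice with [61, 72, 87] (same length) produces [1, 1, 61, 72, 87, 10].

[1, 1, 61, 72, 87, 10]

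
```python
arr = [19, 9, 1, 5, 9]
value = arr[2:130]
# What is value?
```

arr has length 5. The slice arr[2:130] selects indices [2, 3, 4] (2->1, 3->5, 4->9), giving [1, 5, 9].

[1, 5, 9]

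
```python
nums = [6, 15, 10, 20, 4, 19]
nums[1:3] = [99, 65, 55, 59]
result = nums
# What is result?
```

nums starts as [6, 15, 10, 20, 4, 19] (length 6). The slice nums[1:3] covers indices [1, 2] with values [15, 10]. Replacing that slice with [99, 65, 55, 59] (different length) produces [6, 99, 65, 55, 59, 20, 4, 19].

[6, 99, 65, 55, 59, 20, 4, 19]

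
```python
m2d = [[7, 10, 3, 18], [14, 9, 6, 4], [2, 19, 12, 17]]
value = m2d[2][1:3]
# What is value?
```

m2d[2] = [2, 19, 12, 17]. m2d[2] has length 4. The slice m2d[2][1:3] selects indices [1, 2] (1->19, 2->12), giving [19, 12].

[19, 12]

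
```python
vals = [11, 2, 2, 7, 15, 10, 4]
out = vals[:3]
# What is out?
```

vals has length 7. The slice vals[:3] selects indices [0, 1, 2] (0->11, 1->2, 2->2), giving [11, 2, 2].

[11, 2, 2]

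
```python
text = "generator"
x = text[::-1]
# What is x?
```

text has length 9. The slice text[::-1] selects indices [8, 7, 6, 5, 4, 3, 2, 1, 0] (8->'r', 7->'o', 6->'t', 5->'a', 4->'r', 3->'e', 2->'n', 1->'e', 0->'g'), giving 'rotareneg'.

'rotareneg'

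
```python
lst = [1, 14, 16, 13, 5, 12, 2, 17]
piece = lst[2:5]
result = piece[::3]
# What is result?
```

lst has length 8. The slice lst[2:5] selects indices [2, 3, 4] (2->16, 3->13, 4->5), giving [16, 13, 5]. So piece = [16, 13, 5]. piece has length 3. The slice piece[::3] selects indices [0] (0->16), giving [16].

[16]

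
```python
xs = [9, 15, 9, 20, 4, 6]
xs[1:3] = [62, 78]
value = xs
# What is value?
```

xs starts as [9, 15, 9, 20, 4, 6] (length 6). The slice xs[1:3] covers indices [1, 2] with values [15, 9]. Replacing that slice with [62, 78] (same length) produces [9, 62, 78, 20, 4, 6].

[9, 62, 78, 20, 4, 6]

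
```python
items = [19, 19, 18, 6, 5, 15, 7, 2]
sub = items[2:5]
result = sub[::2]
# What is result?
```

items has length 8. The slice items[2:5] selects indices [2, 3, 4] (2->18, 3->6, 4->5), giving [18, 6, 5]. So sub = [18, 6, 5]. sub has length 3. The slice sub[::2] selects indices [0, 2] (0->18, 2->5), giving [18, 5].

[18, 5]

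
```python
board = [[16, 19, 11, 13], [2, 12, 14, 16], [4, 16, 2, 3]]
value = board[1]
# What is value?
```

board has 3 rows. Row 1 is [2, 12, 14, 16].

[2, 12, 14, 16]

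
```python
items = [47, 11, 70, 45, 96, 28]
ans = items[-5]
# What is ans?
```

items has length 6. Negative index -5 maps to positive index 6 + (-5) = 1. items[1] = 11.

11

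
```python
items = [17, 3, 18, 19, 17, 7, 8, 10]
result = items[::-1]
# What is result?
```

items has length 8. The slice items[::-1] selects indices [7, 6, 5, 4, 3, 2, 1, 0] (7->10, 6->8, 5->7, 4->17, 3->19, 2->18, 1->3, 0->17), giving [10, 8, 7, 17, 19, 18, 3, 17].

[10, 8, 7, 17, 19, 18, 3, 17]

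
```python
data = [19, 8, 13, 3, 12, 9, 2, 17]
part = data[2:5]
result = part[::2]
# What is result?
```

data has length 8. The slice data[2:5] selects indices [2, 3, 4] (2->13, 3->3, 4->12), giving [13, 3, 12]. So part = [13, 3, 12]. part has length 3. The slice part[::2] selects indices [0, 2] (0->13, 2->12), giving [13, 12].

[13, 12]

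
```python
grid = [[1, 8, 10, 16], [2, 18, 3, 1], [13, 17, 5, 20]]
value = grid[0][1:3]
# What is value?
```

grid[0] = [1, 8, 10, 16]. grid[0] has length 4. The slice grid[0][1:3] selects indices [1, 2] (1->8, 2->10), giving [8, 10].

[8, 10]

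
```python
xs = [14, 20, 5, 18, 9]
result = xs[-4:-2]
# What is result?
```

xs has length 5. The slice xs[-4:-2] selects indices [1, 2] (1->20, 2->5), giving [20, 5].

[20, 5]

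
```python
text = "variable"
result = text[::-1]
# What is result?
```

text has length 8. The slice text[::-1] selects indices [7, 6, 5, 4, 3, 2, 1, 0] (7->'e', 6->'l', 5->'b', 4->'a', 3->'i', 2->'r', 1->'a', 0->'v'), giving 'elbairav'.

'elbairav'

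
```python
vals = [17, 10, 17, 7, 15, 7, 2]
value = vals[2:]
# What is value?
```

vals has length 7. The slice vals[2:] selects indices [2, 3, 4, 5, 6] (2->17, 3->7, 4->15, 5->7, 6->2), giving [17, 7, 15, 7, 2].

[17, 7, 15, 7, 2]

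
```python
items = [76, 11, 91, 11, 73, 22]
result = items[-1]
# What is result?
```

items has length 6. Negative index -1 maps to positive index 6 + (-1) = 5. items[5] = 22.

22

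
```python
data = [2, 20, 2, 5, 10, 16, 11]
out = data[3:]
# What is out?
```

data has length 7. The slice data[3:] selects indices [3, 4, 5, 6] (3->5, 4->10, 5->16, 6->11), giving [5, 10, 16, 11].

[5, 10, 16, 11]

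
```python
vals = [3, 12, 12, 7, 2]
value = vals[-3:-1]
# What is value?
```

vals has length 5. The slice vals[-3:-1] selects indices [2, 3] (2->12, 3->7), giving [12, 7].

[12, 7]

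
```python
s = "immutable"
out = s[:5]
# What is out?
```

s has length 9. The slice s[:5] selects indices [0, 1, 2, 3, 4] (0->'i', 1->'m', 2->'m', 3->'u', 4->'t'), giving 'immut'.

'immut'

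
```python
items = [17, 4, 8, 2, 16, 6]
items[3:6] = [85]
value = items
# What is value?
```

items starts as [17, 4, 8, 2, 16, 6] (length 6). The slice items[3:6] covers indices [3, 4, 5] with values [2, 16, 6]. Replacing that slice with [85] (different length) produces [17, 4, 8, 85].

[17, 4, 8, 85]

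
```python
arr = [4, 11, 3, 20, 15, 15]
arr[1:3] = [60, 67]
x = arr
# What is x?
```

arr starts as [4, 11, 3, 20, 15, 15] (length 6). The slice arr[1:3] covers indices [1, 2] with values [11, 3]. Replacing that slice with [60, 67] (same length) produces [4, 60, 67, 20, 15, 15].

[4, 60, 67, 20, 15, 15]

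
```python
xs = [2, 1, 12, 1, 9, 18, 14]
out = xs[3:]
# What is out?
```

xs has length 7. The slice xs[3:] selects indices [3, 4, 5, 6] (3->1, 4->9, 5->18, 6->14), giving [1, 9, 18, 14].

[1, 9, 18, 14]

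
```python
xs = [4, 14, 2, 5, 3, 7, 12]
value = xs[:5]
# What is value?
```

xs has length 7. The slice xs[:5] selects indices [0, 1, 2, 3, 4] (0->4, 1->14, 2->2, 3->5, 4->3), giving [4, 14, 2, 5, 3].

[4, 14, 2, 5, 3]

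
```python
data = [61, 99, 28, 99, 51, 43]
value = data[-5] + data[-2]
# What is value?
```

data has length 6. Negative index -5 maps to positive index 6 + (-5) = 1. data[1] = 99.
data has length 6. Negative index -2 maps to positive index 6 + (-2) = 4. data[4] = 51.
Sum: 99 + 51 = 150.

150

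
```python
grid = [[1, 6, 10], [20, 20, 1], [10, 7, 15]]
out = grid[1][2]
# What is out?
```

grid[1] = [20, 20, 1]. Taking column 2 of that row yields 1.

1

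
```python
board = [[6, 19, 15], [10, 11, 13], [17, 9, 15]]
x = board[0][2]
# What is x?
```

board[0] = [6, 19, 15]. Taking column 2 of that row yields 15.

15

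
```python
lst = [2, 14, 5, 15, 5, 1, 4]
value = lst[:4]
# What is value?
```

lst has length 7. The slice lst[:4] selects indices [0, 1, 2, 3] (0->2, 1->14, 2->5, 3->15), giving [2, 14, 5, 15].

[2, 14, 5, 15]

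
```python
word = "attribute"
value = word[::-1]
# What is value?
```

word has length 9. The slice word[::-1] selects indices [8, 7, 6, 5, 4, 3, 2, 1, 0] (8->'e', 7->'t', 6->'u', 5->'b', 4->'i', 3->'r', 2->'t', 1->'t', 0->'a'), giving 'etubirtta'.

'etubirtta'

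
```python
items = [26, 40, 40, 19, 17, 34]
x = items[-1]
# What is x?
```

items has length 6. Negative index -1 maps to positive index 6 + (-1) = 5. items[5] = 34.

34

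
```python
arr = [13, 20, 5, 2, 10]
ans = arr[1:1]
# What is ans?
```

arr has length 5. The slice arr[1:1] resolves to an empty index range, so the result is [].

[]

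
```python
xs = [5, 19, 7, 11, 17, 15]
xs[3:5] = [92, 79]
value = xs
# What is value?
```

xs starts as [5, 19, 7, 11, 17, 15] (length 6). The slice xs[3:5] covers indices [3, 4] with values [11, 17]. Replacing that slice with [92, 79] (same length) produces [5, 19, 7, 92, 79, 15].

[5, 19, 7, 92, 79, 15]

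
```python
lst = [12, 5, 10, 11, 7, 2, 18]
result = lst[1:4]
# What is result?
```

lst has length 7. The slice lst[1:4] selects indices [1, 2, 3] (1->5, 2->10, 3->11), giving [5, 10, 11].

[5, 10, 11]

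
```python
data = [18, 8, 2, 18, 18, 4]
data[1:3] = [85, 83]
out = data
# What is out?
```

data starts as [18, 8, 2, 18, 18, 4] (length 6). The slice data[1:3] covers indices [1, 2] with values [8, 2]. Replacing that slice with [85, 83] (same length) produces [18, 85, 83, 18, 18, 4].

[18, 85, 83, 18, 18, 4]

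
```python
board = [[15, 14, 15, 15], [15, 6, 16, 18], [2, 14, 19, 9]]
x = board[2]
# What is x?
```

board has 3 rows. Row 2 is [2, 14, 19, 9].

[2, 14, 19, 9]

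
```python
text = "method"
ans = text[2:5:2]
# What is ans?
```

text has length 6. The slice text[2:5:2] selects indices [2, 4] (2->'t', 4->'o'), giving 'to'.

'to'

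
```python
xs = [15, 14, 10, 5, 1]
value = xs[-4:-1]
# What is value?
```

xs has length 5. The slice xs[-4:-1] selects indices [1, 2, 3] (1->14, 2->10, 3->5), giving [14, 10, 5].

[14, 10, 5]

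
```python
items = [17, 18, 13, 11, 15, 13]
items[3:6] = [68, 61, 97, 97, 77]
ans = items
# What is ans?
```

items starts as [17, 18, 13, 11, 15, 13] (length 6). The slice items[3:6] covers indices [3, 4, 5] with values [11, 15, 13]. Replacing that slice with [68, 61, 97, 97, 77] (different length) produces [17, 18, 13, 68, 61, 97, 97, 77].

[17, 18, 13, 68, 61, 97, 97, 77]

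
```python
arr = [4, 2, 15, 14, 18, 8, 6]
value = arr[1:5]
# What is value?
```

arr has length 7. The slice arr[1:5] selects indices [1, 2, 3, 4] (1->2, 2->15, 3->14, 4->18), giving [2, 15, 14, 18].

[2, 15, 14, 18]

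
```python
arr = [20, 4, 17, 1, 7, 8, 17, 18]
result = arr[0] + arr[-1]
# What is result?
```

arr has length 8. arr[0] = 20.
arr has length 8. Negative index -1 maps to positive index 8 + (-1) = 7. arr[7] = 18.
Sum: 20 + 18 = 38.

38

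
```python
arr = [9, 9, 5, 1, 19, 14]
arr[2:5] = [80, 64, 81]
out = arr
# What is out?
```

arr starts as [9, 9, 5, 1, 19, 14] (length 6). The slice arr[2:5] covers indices [2, 3, 4] with values [5, 1, 19]. Replacing that slice with [80, 64, 81] (same length) produces [9, 9, 80, 64, 81, 14].

[9, 9, 80, 64, 81, 14]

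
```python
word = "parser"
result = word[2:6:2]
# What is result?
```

word has length 6. The slice word[2:6:2] selects indices [2, 4] (2->'r', 4->'e'), giving 're'.

're'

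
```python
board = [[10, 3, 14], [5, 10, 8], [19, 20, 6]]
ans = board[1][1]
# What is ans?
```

board[1] = [5, 10, 8]. Taking column 1 of that row yields 10.

10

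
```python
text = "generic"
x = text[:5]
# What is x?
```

text has length 7. The slice text[:5] selects indices [0, 1, 2, 3, 4] (0->'g', 1->'e', 2->'n', 3->'e', 4->'r'), giving 'gener'.

'gener'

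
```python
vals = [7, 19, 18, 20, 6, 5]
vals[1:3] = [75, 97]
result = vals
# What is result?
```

vals starts as [7, 19, 18, 20, 6, 5] (length 6). The slice vals[1:3] covers indices [1, 2] with values [19, 18]. Replacing that slice with [75, 97] (same length) produces [7, 75, 97, 20, 6, 5].

[7, 75, 97, 20, 6, 5]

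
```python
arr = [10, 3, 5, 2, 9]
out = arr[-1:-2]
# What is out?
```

arr has length 5. The slice arr[-1:-2] resolves to an empty index range, so the result is [].

[]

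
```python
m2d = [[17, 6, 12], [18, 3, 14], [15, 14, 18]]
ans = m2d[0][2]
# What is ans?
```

m2d[0] = [17, 6, 12]. Taking column 2 of that row yields 12.

12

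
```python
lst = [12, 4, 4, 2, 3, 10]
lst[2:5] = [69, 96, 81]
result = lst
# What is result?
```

lst starts as [12, 4, 4, 2, 3, 10] (length 6). The slice lst[2:5] covers indices [2, 3, 4] with values [4, 2, 3]. Replacing that slice with [69, 96, 81] (same length) produces [12, 4, 69, 96, 81, 10].

[12, 4, 69, 96, 81, 10]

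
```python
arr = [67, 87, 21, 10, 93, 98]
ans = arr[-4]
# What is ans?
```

arr has length 6. Negative index -4 maps to positive index 6 + (-4) = 2. arr[2] = 21.

21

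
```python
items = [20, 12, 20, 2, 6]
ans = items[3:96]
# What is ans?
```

items has length 5. The slice items[3:96] selects indices [3, 4] (3->2, 4->6), giving [2, 6].

[2, 6]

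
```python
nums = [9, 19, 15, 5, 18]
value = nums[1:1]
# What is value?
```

nums has length 5. The slice nums[1:1] resolves to an empty index range, so the result is [].

[]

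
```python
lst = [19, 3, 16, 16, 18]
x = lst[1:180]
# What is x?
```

lst has length 5. The slice lst[1:180] selects indices [1, 2, 3, 4] (1->3, 2->16, 3->16, 4->18), giving [3, 16, 16, 18].

[3, 16, 16, 18]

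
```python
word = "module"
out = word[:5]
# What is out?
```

word has length 6. The slice word[:5] selects indices [0, 1, 2, 3, 4] (0->'m', 1->'o', 2->'d', 3->'u', 4->'l'), giving 'modul'.

'modul'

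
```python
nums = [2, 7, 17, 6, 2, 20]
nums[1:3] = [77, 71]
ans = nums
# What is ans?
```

nums starts as [2, 7, 17, 6, 2, 20] (length 6). The slice nums[1:3] covers indices [1, 2] with values [7, 17]. Replacing that slice with [77, 71] (same length) produces [2, 77, 71, 6, 2, 20].

[2, 77, 71, 6, 2, 20]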